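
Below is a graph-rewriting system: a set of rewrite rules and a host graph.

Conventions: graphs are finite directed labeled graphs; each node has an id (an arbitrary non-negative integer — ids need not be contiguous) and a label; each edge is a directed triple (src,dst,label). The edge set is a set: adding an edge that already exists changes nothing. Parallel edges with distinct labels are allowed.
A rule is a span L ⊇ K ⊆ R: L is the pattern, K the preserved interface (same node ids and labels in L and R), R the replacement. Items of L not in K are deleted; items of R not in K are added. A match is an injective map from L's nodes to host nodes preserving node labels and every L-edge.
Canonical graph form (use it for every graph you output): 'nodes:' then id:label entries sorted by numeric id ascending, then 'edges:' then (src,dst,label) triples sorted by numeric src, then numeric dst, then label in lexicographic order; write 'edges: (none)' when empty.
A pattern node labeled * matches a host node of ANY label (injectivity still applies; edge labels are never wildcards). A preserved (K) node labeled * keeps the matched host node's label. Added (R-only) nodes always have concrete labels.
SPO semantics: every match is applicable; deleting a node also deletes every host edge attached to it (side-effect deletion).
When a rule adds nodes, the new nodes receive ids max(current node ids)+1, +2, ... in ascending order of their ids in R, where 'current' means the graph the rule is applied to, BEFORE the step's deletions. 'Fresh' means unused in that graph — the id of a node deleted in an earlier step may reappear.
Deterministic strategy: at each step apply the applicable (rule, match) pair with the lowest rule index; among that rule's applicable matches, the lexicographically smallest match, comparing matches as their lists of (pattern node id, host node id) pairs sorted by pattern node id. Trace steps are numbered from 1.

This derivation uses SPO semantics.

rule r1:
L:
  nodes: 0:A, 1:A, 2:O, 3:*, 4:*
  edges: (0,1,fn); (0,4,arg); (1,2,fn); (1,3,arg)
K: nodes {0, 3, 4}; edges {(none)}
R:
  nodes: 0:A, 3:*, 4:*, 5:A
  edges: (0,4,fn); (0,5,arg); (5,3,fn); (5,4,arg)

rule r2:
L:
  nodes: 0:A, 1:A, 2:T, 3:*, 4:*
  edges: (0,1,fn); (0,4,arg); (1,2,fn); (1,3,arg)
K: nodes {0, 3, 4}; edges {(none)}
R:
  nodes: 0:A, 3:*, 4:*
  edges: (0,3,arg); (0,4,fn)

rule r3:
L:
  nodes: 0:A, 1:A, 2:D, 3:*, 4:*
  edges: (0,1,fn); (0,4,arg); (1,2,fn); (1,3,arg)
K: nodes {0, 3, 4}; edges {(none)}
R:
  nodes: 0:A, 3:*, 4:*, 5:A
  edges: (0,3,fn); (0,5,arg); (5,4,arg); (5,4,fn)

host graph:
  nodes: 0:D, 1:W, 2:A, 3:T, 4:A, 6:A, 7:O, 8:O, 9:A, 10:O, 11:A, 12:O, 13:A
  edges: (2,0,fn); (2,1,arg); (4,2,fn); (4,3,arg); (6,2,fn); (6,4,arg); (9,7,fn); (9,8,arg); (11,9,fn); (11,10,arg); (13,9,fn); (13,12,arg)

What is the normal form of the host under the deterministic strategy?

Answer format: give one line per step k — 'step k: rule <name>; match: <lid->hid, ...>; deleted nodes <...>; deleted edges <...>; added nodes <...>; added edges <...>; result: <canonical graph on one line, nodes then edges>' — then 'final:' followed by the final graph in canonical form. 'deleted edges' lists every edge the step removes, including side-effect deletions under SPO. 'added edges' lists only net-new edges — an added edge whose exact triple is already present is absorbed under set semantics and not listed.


step 1: rule r1; match: 0->11, 1->9, 2->7, 3->8, 4->10; deleted nodes 7, 9; deleted edges (9,7,fn); (9,8,arg); (11,9,fn); (11,10,arg); (13,9,fn); added nodes 14; added edges (11,10,fn); (11,14,arg); (14,8,fn); (14,10,arg); result: nodes: 0:D, 1:W, 2:A, 3:T, 4:A, 6:A, 8:O, 10:O, 11:A, 12:O, 13:A, 14:A edges: (2,0,fn); (2,1,arg); (4,2,fn); (4,3,arg); (6,2,fn); (6,4,arg); (11,10,fn); (11,14,arg); (13,12,arg); (14,8,fn); (14,10,arg)
step 2: rule r3; match: 0->4, 1->2, 2->0, 3->1, 4->3; deleted nodes 0, 2; deleted edges (2,0,fn); (2,1,arg); (4,2,fn); (4,3,arg); (6,2,fn); added nodes 15; added edges (4,1,fn); (4,15,arg); (15,3,arg); (15,3,fn); result: nodes: 1:W, 3:T, 4:A, 6:A, 8:O, 10:O, 11:A, 12:O, 13:A, 14:A, 15:A edges: (4,1,fn); (4,15,arg); (6,4,arg); (11,10,fn); (11,14,arg); (13,12,arg); (14,8,fn); (14,10,arg); (15,3,arg); (15,3,fn)
final:
nodes: 1:W, 3:T, 4:A, 6:A, 8:O, 10:O, 11:A, 12:O, 13:A, 14:A, 15:A
edges: (4,1,fn); (4,15,arg); (6,4,arg); (11,10,fn); (11,14,arg); (13,12,arg); (14,8,fn); (14,10,arg); (15,3,arg); (15,3,fn)


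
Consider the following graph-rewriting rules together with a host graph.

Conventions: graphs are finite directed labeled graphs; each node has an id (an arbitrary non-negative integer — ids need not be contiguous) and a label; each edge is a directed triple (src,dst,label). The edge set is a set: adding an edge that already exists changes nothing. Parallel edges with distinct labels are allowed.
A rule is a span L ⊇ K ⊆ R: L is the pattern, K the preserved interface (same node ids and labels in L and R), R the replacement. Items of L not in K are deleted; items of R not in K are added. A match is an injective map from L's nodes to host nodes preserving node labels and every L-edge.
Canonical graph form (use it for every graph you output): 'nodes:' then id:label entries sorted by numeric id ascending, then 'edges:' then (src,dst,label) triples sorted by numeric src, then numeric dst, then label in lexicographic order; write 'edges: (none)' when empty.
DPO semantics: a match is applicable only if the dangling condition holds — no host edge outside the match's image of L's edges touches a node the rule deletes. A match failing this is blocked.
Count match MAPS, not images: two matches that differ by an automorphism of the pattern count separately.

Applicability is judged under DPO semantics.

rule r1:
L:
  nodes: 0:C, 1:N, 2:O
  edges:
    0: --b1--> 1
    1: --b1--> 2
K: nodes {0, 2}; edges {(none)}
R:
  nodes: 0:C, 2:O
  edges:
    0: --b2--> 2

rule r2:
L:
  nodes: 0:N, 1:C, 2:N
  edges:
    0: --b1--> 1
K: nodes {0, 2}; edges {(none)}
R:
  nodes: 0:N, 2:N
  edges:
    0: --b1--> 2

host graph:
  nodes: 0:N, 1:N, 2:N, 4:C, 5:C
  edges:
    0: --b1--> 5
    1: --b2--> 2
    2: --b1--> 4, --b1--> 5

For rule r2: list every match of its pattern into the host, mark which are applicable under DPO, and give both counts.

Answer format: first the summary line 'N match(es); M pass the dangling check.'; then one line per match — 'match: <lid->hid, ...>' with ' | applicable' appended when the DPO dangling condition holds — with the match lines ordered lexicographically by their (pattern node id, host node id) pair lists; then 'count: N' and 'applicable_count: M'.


6 match(es); 2 pass the dangling check.
match: 0->0, 1->5, 2->1
match: 0->0, 1->5, 2->2
match: 0->2, 1->4, 2->0 | applicable
match: 0->2, 1->4, 2->1 | applicable
match: 0->2, 1->5, 2->0
match: 0->2, 1->5, 2->1
count: 6
applicable_count: 2


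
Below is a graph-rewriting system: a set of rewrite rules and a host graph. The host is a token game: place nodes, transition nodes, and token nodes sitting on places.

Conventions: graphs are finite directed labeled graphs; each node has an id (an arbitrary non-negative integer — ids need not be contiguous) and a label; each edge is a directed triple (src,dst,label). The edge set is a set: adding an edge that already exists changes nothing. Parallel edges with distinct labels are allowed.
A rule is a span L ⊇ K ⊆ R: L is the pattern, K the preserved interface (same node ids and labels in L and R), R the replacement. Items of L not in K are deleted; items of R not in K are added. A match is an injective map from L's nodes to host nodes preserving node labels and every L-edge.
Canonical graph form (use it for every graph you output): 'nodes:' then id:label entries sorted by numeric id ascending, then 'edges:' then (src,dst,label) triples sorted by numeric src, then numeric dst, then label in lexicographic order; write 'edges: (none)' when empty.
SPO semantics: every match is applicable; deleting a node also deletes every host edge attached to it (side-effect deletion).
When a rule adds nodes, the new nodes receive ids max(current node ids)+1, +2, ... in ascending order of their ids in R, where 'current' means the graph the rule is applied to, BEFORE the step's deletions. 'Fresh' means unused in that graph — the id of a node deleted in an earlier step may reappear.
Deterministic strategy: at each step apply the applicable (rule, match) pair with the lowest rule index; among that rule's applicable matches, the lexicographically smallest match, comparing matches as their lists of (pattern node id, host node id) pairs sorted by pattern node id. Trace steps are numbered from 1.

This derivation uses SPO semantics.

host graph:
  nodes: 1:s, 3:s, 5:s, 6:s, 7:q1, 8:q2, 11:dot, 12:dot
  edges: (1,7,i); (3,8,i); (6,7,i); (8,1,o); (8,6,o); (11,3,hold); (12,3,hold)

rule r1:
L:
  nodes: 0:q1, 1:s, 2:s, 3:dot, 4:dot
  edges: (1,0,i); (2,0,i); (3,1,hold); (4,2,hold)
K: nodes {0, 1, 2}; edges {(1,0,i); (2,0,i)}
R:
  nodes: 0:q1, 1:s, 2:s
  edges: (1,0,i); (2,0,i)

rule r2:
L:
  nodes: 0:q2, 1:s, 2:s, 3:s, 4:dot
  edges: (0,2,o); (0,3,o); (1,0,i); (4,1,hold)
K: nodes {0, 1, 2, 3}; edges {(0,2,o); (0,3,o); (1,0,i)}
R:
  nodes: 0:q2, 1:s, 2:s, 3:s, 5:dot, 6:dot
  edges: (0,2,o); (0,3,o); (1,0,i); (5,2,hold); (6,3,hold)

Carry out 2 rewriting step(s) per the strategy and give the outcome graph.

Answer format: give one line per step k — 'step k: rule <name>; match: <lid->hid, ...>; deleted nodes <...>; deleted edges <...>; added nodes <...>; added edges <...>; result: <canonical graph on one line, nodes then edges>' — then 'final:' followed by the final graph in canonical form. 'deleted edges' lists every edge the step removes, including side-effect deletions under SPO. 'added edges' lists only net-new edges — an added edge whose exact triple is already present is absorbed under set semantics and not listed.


step 1: rule r2; match: 0->8, 1->3, 2->1, 3->6, 4->11; deleted nodes 11; deleted edges (11,3,hold); added nodes 13, 14; added edges (13,1,hold); (14,6,hold); result: nodes: 1:s, 3:s, 5:s, 6:s, 7:q1, 8:q2, 12:dot, 13:dot, 14:dot edges: (1,7,i); (3,8,i); (6,7,i); (8,1,o); (8,6,o); (12,3,hold); (13,1,hold); (14,6,hold)
step 2: rule r1; match: 0->7, 1->1, 2->6, 3->13, 4->14; deleted nodes 13, 14; deleted edges (13,1,hold); (14,6,hold); added nodes (none); added edges (none); result: nodes: 1:s, 3:s, 5:s, 6:s, 7:q1, 8:q2, 12:dot edges: (1,7,i); (3,8,i); (6,7,i); (8,1,o); (8,6,o); (12,3,hold)
final:
nodes: 1:s, 3:s, 5:s, 6:s, 7:q1, 8:q2, 12:dot
edges: (1,7,i); (3,8,i); (6,7,i); (8,1,o); (8,6,o); (12,3,hold)


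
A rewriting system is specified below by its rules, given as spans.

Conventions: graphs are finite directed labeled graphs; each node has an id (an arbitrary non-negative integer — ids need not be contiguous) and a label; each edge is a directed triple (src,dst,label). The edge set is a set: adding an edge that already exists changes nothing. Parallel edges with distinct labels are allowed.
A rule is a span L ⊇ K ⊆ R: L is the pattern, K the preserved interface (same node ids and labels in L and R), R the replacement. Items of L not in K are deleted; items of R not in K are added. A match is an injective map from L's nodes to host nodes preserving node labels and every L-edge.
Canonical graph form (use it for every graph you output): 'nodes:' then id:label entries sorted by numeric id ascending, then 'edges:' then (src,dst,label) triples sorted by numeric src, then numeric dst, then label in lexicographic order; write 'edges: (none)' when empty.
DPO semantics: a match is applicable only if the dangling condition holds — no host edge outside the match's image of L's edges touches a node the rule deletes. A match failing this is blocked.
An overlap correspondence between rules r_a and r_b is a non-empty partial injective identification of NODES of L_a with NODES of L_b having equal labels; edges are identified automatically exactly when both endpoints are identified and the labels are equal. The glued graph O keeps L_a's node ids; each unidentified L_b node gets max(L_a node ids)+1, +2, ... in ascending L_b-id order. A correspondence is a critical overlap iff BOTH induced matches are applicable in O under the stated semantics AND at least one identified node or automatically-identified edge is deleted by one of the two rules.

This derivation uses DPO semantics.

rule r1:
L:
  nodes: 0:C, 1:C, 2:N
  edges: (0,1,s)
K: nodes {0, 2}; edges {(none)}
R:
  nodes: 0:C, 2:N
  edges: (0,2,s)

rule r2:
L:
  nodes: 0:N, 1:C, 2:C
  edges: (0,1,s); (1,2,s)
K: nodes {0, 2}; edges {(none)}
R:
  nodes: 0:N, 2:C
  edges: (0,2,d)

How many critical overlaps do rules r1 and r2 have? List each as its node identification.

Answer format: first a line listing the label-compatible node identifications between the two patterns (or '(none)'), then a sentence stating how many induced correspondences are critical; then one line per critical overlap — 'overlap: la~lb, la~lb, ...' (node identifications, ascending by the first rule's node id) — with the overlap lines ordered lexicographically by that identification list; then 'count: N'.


label-compatible node identifications between L(r1) and L(r2): 0~1, 0~2, 1~1, 1~2, 2~0
2 of the induced correspondences are critical overlaps of r1 and r2.
overlap: 0~1, 1~2
overlap: 0~1, 1~2, 2~0
count: 2


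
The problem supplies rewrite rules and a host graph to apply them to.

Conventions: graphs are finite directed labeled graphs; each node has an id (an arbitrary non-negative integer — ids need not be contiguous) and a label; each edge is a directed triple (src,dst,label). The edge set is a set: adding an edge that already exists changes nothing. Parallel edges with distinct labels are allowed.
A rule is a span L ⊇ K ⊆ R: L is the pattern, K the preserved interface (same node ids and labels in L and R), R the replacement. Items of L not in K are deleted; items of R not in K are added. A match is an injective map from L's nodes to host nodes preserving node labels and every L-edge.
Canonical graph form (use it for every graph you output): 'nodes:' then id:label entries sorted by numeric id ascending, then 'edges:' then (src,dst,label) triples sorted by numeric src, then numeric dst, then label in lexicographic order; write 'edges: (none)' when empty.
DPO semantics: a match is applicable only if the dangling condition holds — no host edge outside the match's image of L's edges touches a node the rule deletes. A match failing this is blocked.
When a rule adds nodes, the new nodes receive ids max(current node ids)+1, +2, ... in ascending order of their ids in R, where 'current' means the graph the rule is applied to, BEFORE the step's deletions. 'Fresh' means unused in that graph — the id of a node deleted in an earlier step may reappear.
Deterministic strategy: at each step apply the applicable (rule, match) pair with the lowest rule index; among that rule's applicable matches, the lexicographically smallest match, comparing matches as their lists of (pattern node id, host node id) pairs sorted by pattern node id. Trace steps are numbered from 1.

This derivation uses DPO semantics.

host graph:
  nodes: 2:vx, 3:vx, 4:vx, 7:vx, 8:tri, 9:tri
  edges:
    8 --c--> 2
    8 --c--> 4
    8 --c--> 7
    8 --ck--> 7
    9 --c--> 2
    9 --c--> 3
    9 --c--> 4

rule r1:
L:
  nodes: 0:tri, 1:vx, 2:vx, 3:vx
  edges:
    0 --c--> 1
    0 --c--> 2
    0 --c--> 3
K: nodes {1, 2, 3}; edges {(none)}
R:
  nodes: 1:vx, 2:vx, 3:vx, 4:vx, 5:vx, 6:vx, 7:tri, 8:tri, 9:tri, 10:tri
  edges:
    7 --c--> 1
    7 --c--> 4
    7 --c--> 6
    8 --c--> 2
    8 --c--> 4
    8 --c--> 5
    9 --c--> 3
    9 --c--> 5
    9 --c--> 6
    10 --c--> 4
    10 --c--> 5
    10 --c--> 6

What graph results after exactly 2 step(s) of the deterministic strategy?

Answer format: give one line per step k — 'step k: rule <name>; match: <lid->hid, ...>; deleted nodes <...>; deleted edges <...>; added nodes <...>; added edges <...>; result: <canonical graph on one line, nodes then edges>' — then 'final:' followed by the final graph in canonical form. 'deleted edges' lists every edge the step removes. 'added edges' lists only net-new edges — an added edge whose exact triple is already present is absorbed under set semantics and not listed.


step 1: rule r1; match: 0->9, 1->2, 2->3, 3->4; deleted nodes 9; deleted edges (9,2,c); (9,3,c); (9,4,c); added nodes 10, 11, 12, 13, 14, 15, 16; added edges (13,2,c); (13,10,c); (13,12,c); (14,3,c); (14,10,c); (14,11,c); (15,4,c); (15,11,c); (15,12,c); (16,10,c); (16,11,c); (16,12,c); result: nodes: 2:vx, 3:vx, 4:vx, 7:vx, 8:tri, 10:vx, 11:vx, 12:vx, 13:tri, 14:tri, 15:tri, 16:tri edges: (8,2,c); (8,4,c); (8,7,c); (8,7,ck); (13,2,c); (13,10,c); (13,12,c); (14,3,c); (14,10,c); (14,11,c); (15,4,c); (15,11,c); (15,12,c); (16,10,c); (16,11,c); (16,12,c)
step 2: rule r1; match: 0->13, 1->2, 2->10, 3->12; deleted nodes 13; deleted edges (13,2,c); (13,10,c); (13,12,c); added nodes 17, 18, 19, 20, 21, 22, 23; added edges (20,2,c); (20,17,c); (20,19,c); (21,10,c); (21,17,c); (21,18,c); (22,12,c); (22,18,c); (22,19,c); (23,17,c); (23,18,c); (23,19,c); result: nodes: 2:vx, 3:vx, 4:vx, 7:vx, 8:tri, 10:vx, 11:vx, 12:vx, 14:tri, 15:tri, 16:tri, 17:vx, 18:vx, 19:vx, 20:tri, 21:tri, 22:tri, 23:tri edges: (8,2,c); (8,4,c); (8,7,c); (8,7,ck); (14,3,c); (14,10,c); (14,11,c); (15,4,c); (15,11,c); (15,12,c); (16,10,c); (16,11,c); (16,12,c); (20,2,c); (20,17,c); (20,19,c); (21,10,c); (21,17,c); (21,18,c); (22,12,c); (22,18,c); (22,19,c); (23,17,c); (23,18,c); (23,19,c)
final:
nodes: 2:vx, 3:vx, 4:vx, 7:vx, 8:tri, 10:vx, 11:vx, 12:vx, 14:tri, 15:tri, 16:tri, 17:vx, 18:vx, 19:vx, 20:tri, 21:tri, 22:tri, 23:tri
edges: (8,2,c); (8,4,c); (8,7,c); (8,7,ck); (14,3,c); (14,10,c); (14,11,c); (15,4,c); (15,11,c); (15,12,c); (16,10,c); (16,11,c); (16,12,c); (20,2,c); (20,17,c); (20,19,c); (21,10,c); (21,17,c); (21,18,c); (22,12,c); (22,18,c); (22,19,c); (23,17,c); (23,18,c); (23,19,c)


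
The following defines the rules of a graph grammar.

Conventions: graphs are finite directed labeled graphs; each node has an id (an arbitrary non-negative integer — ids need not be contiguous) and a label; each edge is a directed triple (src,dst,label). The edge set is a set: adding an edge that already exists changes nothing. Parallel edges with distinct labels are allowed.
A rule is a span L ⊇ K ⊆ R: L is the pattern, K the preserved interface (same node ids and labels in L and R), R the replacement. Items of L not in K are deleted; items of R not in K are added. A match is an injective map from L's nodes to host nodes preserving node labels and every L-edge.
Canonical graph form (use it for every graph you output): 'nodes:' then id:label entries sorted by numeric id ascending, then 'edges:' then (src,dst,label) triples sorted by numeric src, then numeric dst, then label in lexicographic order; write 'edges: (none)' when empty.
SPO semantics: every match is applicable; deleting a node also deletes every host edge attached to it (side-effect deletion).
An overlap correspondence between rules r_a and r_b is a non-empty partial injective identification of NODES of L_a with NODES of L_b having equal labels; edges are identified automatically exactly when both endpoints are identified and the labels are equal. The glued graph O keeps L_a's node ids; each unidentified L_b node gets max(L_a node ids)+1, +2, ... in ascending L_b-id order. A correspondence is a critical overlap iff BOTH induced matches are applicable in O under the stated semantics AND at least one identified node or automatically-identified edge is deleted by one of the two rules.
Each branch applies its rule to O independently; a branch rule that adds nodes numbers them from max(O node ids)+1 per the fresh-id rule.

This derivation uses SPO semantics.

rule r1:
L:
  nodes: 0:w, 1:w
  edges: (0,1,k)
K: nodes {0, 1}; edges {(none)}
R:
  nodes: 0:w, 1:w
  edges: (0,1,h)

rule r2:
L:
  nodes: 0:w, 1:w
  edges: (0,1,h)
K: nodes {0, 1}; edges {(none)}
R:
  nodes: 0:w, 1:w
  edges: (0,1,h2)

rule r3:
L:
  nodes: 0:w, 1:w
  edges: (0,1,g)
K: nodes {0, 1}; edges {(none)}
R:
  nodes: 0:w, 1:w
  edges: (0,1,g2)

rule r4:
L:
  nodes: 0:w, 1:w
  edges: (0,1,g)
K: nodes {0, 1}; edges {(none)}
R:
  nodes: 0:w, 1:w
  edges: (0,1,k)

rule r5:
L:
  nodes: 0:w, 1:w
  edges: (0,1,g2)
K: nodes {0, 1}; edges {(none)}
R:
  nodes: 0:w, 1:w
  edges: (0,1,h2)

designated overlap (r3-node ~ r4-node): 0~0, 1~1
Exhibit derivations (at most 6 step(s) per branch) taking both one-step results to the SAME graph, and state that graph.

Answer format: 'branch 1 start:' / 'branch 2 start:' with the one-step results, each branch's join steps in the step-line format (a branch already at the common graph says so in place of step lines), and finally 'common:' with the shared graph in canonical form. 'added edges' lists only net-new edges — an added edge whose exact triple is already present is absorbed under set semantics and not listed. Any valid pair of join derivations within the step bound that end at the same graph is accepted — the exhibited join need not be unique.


branch 1 start:
nodes: 0:w, 1:w
edges: (0,1,g2)
branch 2 start:
nodes: 0:w, 1:w
edges: (0,1,k)
branch 1 step 1: rule r5; match: 0->0, 1->1; deleted nodes (none); deleted edges (0,1,g2); added nodes (none); added edges (0,1,h2); result: nodes: 0:w, 1:w edges: (0,1,h2)
branch 2 step 1: rule r1; match: 0->0, 1->1; deleted nodes (none); deleted edges (0,1,k); added nodes (none); added edges (0,1,h); result: nodes: 0:w, 1:w edges: (0,1,h)
branch 2 step 2: rule r2; match: 0->0, 1->1; deleted nodes (none); deleted edges (0,1,h); added nodes (none); added edges (0,1,h2); result: nodes: 0:w, 1:w edges: (0,1,h2)
common:
nodes: 0:w, 1:w
edges: (0,1,h2)


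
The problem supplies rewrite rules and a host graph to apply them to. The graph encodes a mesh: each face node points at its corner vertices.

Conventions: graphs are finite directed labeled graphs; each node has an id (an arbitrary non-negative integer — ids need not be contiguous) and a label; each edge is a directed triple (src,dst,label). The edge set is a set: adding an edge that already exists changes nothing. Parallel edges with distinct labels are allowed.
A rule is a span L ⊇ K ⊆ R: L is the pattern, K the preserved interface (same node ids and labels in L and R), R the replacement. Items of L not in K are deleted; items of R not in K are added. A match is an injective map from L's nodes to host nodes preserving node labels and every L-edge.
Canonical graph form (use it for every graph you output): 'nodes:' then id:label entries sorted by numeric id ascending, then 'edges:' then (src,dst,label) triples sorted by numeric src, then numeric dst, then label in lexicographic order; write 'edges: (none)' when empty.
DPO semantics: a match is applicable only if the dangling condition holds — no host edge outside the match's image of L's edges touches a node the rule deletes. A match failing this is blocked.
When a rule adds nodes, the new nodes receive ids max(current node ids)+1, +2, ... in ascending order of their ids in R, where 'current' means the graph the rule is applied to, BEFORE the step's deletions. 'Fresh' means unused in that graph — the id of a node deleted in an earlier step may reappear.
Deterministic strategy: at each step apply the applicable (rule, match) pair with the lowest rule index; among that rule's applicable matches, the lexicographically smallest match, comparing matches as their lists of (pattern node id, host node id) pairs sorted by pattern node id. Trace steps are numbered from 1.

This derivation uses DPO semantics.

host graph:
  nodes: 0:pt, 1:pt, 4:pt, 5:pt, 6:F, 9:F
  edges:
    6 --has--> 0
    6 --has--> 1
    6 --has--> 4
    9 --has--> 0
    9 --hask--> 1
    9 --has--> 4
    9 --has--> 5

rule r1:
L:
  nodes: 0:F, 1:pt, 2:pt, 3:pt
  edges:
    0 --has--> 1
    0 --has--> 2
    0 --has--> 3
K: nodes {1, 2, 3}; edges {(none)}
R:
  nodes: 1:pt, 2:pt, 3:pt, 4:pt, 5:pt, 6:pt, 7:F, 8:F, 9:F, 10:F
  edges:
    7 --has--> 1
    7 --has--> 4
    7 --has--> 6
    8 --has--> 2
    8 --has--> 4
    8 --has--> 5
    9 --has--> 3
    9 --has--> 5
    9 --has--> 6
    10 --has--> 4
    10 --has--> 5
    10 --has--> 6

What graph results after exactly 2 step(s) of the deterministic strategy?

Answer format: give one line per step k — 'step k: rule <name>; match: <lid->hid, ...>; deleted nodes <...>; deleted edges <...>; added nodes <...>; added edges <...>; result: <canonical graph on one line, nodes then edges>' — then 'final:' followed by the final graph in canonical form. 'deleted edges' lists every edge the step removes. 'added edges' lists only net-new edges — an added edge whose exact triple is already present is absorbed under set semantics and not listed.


step 1: rule r1; match: 0->6, 1->0, 2->1, 3->4; deleted nodes 6; deleted edges (6,0,has); (6,1,has); (6,4,has); added nodes 10, 11, 12, 13, 14, 15, 16; added edges (13,0,has); (13,10,has); (13,12,has); (14,1,has); (14,10,has); (14,11,has); (15,4,has); (15,11,has); (15,12,has); (16,10,has); (16,11,has); (16,12,has); result: nodes: 0:pt, 1:pt, 4:pt, 5:pt, 9:F, 10:pt, 11:pt, 12:pt, 13:F, 14:F, 15:F, 16:F edges: (9,0,has); (9,1,hask); (9,4,has); (9,5,has); (13,0,has); (13,10,has); (13,12,has); (14,1,has); (14,10,has); (14,11,has); (15,4,has); (15,11,has); (15,12,has); (16,10,has); (16,11,has); (16,12,has)
step 2: rule r1; match: 0->13, 1->0, 2->10, 3->12; deleted nodes 13; deleted edges (13,0,has); (13,10,has); (13,12,has); added nodes 17, 18, 19, 20, 21, 22, 23; added edges (20,0,has); (20,17,has); (20,19,has); (21,10,has); (21,17,has); (21,18,has); (22,12,has); (22,18,has); (22,19,has); (23,17,has); (23,18,has); (23,19,has); result: nodes: 0:pt, 1:pt, 4:pt, 5:pt, 9:F, 10:pt, 11:pt, 12:pt, 14:F, 15:F, 16:F, 17:pt, 18:pt, 19:pt, 20:F, 21:F, 22:F, 23:F edges: (9,0,has); (9,1,hask); (9,4,has); (9,5,has); (14,1,has); (14,10,has); (14,11,has); (15,4,has); (15,11,has); (15,12,has); (16,10,has); (16,11,has); (16,12,has); (20,0,has); (20,17,has); (20,19,has); (21,10,has); (21,17,has); (21,18,has); (22,12,has); (22,18,has); (22,19,has); (23,17,has); (23,18,has); (23,19,has)
final:
nodes: 0:pt, 1:pt, 4:pt, 5:pt, 9:F, 10:pt, 11:pt, 12:pt, 14:F, 15:F, 16:F, 17:pt, 18:pt, 19:pt, 20:F, 21:F, 22:F, 23:F
edges: (9,0,has); (9,1,hask); (9,4,has); (9,5,has); (14,1,has); (14,10,has); (14,11,has); (15,4,has); (15,11,has); (15,12,has); (16,10,has); (16,11,has); (16,12,has); (20,0,has); (20,17,has); (20,19,has); (21,10,has); (21,17,has); (21,18,has); (22,12,has); (22,18,has); (22,19,has); (23,17,has); (23,18,has); (23,19,has)


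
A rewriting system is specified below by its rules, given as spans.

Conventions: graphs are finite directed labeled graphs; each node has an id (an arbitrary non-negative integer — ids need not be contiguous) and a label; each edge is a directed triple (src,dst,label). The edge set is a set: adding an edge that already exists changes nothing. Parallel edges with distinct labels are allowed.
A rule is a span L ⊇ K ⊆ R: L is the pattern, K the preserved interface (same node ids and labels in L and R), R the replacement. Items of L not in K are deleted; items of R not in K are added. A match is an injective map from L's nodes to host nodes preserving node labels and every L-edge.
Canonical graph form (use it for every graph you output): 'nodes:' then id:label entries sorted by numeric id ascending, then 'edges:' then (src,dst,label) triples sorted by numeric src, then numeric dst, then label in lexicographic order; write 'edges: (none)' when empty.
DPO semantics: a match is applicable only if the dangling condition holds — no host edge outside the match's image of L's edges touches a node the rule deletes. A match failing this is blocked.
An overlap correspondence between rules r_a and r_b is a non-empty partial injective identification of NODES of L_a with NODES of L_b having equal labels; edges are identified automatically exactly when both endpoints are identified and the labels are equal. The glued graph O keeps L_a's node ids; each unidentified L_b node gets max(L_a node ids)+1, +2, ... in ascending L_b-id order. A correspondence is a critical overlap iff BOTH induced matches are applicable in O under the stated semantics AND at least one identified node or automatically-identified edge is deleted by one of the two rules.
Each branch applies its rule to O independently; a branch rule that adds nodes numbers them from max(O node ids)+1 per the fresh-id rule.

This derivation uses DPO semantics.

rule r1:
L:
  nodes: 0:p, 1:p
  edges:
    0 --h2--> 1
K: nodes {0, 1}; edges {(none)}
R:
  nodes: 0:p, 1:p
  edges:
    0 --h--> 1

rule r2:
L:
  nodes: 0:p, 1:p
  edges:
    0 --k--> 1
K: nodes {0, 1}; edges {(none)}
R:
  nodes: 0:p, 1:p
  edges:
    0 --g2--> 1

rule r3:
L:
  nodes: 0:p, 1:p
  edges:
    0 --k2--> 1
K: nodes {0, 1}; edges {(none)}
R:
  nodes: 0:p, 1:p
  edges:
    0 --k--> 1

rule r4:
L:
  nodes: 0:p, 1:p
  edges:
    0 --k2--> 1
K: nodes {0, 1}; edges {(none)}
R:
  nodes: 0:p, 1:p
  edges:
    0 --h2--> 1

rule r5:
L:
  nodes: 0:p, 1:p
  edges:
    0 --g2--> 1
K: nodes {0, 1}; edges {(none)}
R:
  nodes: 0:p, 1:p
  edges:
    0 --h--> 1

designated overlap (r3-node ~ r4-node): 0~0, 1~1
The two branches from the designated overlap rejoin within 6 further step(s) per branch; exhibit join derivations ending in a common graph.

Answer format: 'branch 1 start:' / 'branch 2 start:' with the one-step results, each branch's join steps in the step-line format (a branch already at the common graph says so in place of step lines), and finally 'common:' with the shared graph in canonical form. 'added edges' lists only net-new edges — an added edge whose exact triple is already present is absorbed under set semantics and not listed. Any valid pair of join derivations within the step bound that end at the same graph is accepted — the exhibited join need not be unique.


branch 1 start:
nodes: 0:p, 1:p
edges: (0,1,k)
branch 2 start:
nodes: 0:p, 1:p
edges: (0,1,h2)
branch 1 step 1: rule r2; match: 0->0, 1->1; deleted nodes (none); deleted edges (0,1,k); added nodes (none); added edges (0,1,g2); result: nodes: 0:p, 1:p edges: (0,1,g2)
branch 1 step 2: rule r5; match: 0->0, 1->1; deleted nodes (none); deleted edges (0,1,g2); added nodes (none); added edges (0,1,h); result: nodes: 0:p, 1:p edges: (0,1,h)
branch 2 step 1: rule r1; match: 0->0, 1->1; deleted nodes (none); deleted edges (0,1,h2); added nodes (none); added edges (0,1,h); result: nodes: 0:p, 1:p edges: (0,1,h)
common:
nodes: 0:p, 1:p
edges: (0,1,h)


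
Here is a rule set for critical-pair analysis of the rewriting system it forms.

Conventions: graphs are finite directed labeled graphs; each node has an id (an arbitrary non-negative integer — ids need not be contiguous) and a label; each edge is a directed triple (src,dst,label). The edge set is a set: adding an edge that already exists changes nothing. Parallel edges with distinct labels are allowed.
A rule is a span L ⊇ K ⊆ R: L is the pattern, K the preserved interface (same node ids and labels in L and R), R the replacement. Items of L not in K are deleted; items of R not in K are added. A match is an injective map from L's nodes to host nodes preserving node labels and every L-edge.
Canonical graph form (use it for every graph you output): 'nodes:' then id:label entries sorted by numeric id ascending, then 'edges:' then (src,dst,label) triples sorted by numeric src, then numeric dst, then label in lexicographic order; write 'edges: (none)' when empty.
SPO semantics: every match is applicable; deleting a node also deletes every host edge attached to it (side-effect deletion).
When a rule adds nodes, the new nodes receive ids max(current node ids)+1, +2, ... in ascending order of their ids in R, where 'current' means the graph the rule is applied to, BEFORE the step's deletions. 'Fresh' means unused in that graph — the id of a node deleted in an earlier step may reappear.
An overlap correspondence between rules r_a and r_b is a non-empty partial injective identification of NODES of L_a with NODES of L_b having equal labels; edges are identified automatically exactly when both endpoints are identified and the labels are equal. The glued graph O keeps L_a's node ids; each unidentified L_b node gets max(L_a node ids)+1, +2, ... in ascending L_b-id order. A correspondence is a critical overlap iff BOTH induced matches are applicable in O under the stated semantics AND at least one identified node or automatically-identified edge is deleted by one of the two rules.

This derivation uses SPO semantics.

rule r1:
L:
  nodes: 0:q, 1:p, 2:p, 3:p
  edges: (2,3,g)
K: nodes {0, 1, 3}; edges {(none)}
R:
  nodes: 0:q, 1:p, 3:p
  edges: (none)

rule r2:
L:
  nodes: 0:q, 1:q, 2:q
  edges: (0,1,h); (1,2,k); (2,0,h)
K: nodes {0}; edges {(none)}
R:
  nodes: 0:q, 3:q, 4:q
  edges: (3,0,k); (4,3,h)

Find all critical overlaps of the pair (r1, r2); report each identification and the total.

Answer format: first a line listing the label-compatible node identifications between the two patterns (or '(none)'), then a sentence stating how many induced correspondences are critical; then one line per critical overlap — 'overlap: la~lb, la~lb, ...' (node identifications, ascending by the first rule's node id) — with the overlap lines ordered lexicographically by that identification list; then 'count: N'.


label-compatible node identifications between L(r1) and L(r2): 0~0, 0~1, 0~2
2 of the induced correspondences are critical overlaps of r1 and r2.
overlap: 0~1
overlap: 0~2
count: 2


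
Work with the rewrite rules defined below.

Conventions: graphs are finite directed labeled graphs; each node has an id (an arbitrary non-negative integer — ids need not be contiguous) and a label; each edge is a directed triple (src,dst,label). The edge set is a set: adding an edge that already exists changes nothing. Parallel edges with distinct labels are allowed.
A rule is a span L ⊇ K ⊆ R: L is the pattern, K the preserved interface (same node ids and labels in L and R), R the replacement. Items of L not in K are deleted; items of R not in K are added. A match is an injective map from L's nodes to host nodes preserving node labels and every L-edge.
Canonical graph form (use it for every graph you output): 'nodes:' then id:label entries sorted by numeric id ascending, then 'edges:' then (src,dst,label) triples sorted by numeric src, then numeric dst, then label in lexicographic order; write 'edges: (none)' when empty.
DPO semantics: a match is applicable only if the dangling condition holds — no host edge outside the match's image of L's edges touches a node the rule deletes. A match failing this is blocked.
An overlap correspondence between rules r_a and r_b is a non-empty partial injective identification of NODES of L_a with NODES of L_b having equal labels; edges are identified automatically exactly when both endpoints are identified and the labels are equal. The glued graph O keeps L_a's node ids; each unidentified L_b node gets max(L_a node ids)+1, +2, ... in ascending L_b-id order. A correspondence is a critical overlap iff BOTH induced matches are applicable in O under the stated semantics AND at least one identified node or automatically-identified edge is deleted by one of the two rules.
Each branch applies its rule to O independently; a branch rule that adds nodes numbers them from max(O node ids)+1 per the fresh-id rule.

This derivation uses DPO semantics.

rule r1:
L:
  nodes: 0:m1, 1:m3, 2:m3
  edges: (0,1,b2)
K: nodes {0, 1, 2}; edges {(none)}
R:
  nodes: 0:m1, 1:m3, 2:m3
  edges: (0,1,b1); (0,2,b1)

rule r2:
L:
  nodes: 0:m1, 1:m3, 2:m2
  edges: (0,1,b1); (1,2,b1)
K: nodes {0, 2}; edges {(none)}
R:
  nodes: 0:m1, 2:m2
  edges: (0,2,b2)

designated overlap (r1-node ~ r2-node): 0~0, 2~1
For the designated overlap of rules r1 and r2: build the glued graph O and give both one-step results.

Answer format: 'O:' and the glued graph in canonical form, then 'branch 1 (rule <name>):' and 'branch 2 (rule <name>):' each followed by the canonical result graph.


O:
nodes: 0:m1, 1:m3, 2:m3, 3:m2
edges: (0,1,b2); (0,2,b1); (2,3,b1)
branch 1 (rule r1):
nodes: 0:m1, 1:m3, 2:m3, 3:m2
edges: (0,1,b1); (0,2,b1); (2,3,b1)
branch 2 (rule r2):
nodes: 0:m1, 1:m3, 3:m2
edges: (0,1,b2); (0,3,b2)


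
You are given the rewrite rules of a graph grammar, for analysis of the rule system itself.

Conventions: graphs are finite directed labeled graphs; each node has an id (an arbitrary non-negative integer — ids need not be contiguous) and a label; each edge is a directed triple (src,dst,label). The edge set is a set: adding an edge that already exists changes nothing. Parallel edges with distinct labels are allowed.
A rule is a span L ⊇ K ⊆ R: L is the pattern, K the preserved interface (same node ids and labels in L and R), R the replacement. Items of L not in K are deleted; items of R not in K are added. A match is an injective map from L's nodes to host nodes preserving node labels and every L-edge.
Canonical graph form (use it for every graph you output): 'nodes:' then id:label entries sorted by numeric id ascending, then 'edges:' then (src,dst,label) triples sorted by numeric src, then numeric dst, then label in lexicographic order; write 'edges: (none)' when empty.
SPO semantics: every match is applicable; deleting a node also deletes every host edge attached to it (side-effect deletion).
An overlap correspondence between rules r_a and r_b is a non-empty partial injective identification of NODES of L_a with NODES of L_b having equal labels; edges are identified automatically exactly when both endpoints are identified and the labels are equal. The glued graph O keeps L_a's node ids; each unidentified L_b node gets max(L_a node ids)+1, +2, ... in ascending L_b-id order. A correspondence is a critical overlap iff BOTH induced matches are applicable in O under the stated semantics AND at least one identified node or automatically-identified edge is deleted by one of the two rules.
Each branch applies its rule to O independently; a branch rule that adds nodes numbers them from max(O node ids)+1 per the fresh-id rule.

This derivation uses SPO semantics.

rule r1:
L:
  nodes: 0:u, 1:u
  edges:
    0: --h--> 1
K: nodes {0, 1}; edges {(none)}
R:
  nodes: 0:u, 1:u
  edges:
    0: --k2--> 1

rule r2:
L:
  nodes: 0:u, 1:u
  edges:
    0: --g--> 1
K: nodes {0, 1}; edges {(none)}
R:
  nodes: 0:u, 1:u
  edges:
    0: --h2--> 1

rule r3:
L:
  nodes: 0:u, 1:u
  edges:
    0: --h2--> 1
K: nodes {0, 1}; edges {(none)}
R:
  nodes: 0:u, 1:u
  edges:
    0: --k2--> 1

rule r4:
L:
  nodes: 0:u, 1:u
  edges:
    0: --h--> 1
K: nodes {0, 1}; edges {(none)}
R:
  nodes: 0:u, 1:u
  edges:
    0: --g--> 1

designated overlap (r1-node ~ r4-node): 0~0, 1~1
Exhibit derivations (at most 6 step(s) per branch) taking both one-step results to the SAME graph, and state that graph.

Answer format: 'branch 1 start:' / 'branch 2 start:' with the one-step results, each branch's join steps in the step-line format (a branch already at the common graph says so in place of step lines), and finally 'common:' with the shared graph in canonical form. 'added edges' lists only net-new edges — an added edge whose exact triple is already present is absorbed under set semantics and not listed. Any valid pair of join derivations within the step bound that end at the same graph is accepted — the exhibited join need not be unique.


branch 1 start:
nodes: 0:u, 1:u
edges: (0,1,k2)
branch 2 start:
nodes: 0:u, 1:u
edges: (0,1,g)
branch 1: already at the common graph (0 steps)
branch 2 step 1: rule r2; match: 0->0, 1->1; deleted nodes (none); deleted edges (0,1,g); added nodes (none); added edges (0,1,h2); result: nodes: 0:u, 1:u edges: (0,1,h2)
branch 2 step 2: rule r3; match: 0->0, 1->1; deleted nodes (none); deleted edges (0,1,h2); added nodes (none); added edges (0,1,k2); result: nodes: 0:u, 1:u edges: (0,1,k2)
common:
nodes: 0:u, 1:u
edges: (0,1,k2)


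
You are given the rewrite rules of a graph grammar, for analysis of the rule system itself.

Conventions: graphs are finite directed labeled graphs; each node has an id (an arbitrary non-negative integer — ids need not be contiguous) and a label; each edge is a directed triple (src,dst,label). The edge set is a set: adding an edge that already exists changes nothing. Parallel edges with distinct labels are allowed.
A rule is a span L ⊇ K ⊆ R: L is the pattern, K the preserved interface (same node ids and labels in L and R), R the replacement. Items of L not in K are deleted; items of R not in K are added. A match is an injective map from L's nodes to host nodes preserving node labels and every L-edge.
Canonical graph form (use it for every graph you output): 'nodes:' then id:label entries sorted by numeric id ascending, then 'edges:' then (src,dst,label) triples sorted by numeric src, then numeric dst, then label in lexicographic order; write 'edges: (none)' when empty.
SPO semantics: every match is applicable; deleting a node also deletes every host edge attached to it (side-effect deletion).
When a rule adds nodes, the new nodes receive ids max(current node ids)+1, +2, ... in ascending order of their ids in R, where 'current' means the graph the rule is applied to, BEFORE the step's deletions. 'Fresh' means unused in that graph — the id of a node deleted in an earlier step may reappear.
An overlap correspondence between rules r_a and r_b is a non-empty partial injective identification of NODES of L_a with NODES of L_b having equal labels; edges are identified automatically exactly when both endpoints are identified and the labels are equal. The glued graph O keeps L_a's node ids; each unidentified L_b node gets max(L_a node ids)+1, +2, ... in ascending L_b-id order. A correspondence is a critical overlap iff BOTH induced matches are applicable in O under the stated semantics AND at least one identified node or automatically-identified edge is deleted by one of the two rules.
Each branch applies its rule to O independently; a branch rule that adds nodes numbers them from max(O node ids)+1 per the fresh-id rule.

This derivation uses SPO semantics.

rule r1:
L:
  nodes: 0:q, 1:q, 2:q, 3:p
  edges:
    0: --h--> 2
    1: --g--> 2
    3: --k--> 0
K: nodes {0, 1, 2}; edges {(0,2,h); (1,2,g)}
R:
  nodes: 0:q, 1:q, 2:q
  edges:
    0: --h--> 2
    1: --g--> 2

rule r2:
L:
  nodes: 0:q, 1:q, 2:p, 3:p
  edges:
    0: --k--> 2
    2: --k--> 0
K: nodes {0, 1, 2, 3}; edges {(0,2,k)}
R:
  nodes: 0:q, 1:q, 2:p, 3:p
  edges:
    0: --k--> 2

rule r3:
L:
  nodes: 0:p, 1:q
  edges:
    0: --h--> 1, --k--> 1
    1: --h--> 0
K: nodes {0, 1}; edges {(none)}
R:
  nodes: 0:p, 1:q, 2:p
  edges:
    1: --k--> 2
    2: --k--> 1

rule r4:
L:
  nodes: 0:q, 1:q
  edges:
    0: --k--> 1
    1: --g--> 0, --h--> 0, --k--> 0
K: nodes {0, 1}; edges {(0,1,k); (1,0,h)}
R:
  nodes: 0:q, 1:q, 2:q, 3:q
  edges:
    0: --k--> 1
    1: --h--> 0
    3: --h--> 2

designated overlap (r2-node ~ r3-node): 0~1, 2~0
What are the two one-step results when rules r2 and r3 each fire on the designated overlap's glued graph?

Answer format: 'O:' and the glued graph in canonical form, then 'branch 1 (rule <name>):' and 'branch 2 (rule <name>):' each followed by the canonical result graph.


O:
nodes: 0:q, 1:q, 2:p, 3:p
edges: (0,2,h); (0,2,k); (2,0,h); (2,0,k)
branch 1 (rule r2):
nodes: 0:q, 1:q, 2:p, 3:p
edges: (0,2,h); (0,2,k); (2,0,h)
branch 2 (rule r3):
nodes: 0:q, 1:q, 2:p, 3:p, 4:p
edges: (0,2,k); (0,4,k); (4,0,k)
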